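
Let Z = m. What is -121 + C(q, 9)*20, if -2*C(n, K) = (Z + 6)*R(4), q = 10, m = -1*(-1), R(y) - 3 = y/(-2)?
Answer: -191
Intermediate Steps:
R(y) = 3 - y/2 (R(y) = 3 + y/(-2) = 3 + y*(-½) = 3 - y/2)
m = 1
Z = 1
C(n, K) = -7/2 (C(n, K) = -(1 + 6)*(3 - ½*4)/2 = -7*(3 - 2)/2 = -7/2)
-121 + C(q, 9)*20 = -121 - 7/2*20 = -121 - 70 = -191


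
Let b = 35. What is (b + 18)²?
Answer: 2809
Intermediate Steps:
(b + 18)² = (35 + 18)² = 53² = 2809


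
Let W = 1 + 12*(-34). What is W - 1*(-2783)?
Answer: 2376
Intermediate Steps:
W = -407 (W = 1 - 408 = -407)
W - 1*(-2783) = -407 - 1*(-2783) = -407 + 2783 = 2376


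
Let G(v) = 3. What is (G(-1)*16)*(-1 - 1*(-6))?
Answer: 240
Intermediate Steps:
(G(-1)*16)*(-1 - 1*(-6)) = (3*16)*(-1 - 1*(-6)) = 48*(-1 + 6) = 48*5 = 240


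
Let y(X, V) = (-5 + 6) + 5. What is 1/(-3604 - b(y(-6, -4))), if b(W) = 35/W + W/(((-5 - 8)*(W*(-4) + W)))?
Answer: -78/281569 ≈ -0.00027702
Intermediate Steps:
y(X, V) = 6 (y(X, V) = 1 + 5 = 6)
b(W) = 1/39 + 35/W (b(W) = 35/W + W/((-13*(-4*W + W))) = 35/W + W/((-(-39)*W)) = 35/W + W/((39*W)) = 35/W + W*(1/(39*W)) = 35/W + 1/39 = 1/39 + 35/W)
1/(-3604 - b(y(-6, -4))) = 1/(-3604 - (1365 + 6)/(39*6)) = 1/(-3604 - 1371/(39*6)) = 1/(-3604 - 1*457/78) = 1/(-3604 - 457/78) = 1/(-281569/78) = -78/281569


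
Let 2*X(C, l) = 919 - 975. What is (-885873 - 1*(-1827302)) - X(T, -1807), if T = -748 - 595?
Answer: 941457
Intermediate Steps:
T = -1343
X(C, l) = -28 (X(C, l) = (919 - 975)/2 = (½)*(-56) = -28)
(-885873 - 1*(-1827302)) - X(T, -1807) = (-885873 - 1*(-1827302)) - 1*(-28) = (-885873 + 1827302) + 28 = 941429 + 28 = 941457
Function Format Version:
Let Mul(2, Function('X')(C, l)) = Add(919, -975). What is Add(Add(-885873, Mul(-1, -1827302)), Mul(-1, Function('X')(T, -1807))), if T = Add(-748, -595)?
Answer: 941457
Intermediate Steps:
T = -1343
Function('X')(C, l) = -28 (Function('X')(C, l) = Mul(Rational(1, 2), Add(919, -975)) = Mul(Rational(1, 2), -56) = -28)
Add(Add(-885873, Mul(-1, -1827302)), Mul(-1, Function('X')(T, -1807))) = Add(Add(-885873, Mul(-1, -1827302)), Mul(-1, -28)) = Add(Add(-885873, 1827302), 28) = Add(941429, 28) = 941457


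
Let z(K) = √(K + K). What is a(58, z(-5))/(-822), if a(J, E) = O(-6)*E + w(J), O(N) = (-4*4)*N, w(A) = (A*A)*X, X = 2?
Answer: -3364/411 - 16*I*√10/137 ≈ -8.1849 - 0.36932*I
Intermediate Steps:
w(A) = 2*A² (w(A) = (A*A)*2 = A²*2 = 2*A²)
O(N) = -16*N
z(K) = √2*√K (z(K) = √(2*K) = √2*√K)
a(J, E) = 2*J² + 96*E (a(J, E) = (-16*(-6))*E + 2*J² = 96*E + 2*J² = 2*J² + 96*E)
a(58, z(-5))/(-822) = (2*58² + 96*(√2*√(-5)))/(-822) = (2*3364 + 96*(√2*(I*√5)))*(-1/822) = (6728 + 96*(I*√10))*(-1/822) = (6728 + 96*I*√10)*(-1/822) = -3364/411 - 16*I*√10/137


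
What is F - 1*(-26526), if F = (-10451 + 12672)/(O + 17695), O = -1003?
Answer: 442774213/16692 ≈ 26526.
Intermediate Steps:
F = 2221/16692 (F = (-10451 + 12672)/(-1003 + 17695) = 2221/16692 ≈ 0.13306)
F - 1*(-26526) = 2221/16692 - 1*(-26526) = 2221/16692 + 26526 = 442774213/16692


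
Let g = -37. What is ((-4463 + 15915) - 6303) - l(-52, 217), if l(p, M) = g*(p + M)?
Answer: 11254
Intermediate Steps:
l(p, M) = -37*M - 37*p (l(p, M) = -37*(p + M) = -37*(M + p) = -37*M - 37*p)
((-4463 + 15915) - 6303) - l(-52, 217) = ((-4463 + 15915) - 6303) - (-37*217 - 37*(-52)) = (11452 - 6303) - (-8029 + 1924) = 5149 - 1*(-6105) = 5149 + 6105 = 11254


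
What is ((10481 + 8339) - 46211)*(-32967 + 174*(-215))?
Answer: 1927696407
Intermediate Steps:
((10481 + 8339) - 46211)*(-32967 + 174*(-215)) = (18820 - 46211)*(-32967 - 37410) = -27391*(-70377) = 1927696407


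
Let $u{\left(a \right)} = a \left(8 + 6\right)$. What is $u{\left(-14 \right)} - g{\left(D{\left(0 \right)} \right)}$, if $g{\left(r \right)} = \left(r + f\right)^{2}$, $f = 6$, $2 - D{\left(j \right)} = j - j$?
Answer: $-260$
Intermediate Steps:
$D{\left(j \right)} = 2$ ($D{\left(j \right)} = 2 - \left(j - j\right) = 2 - 0 = 2 + 0 = 2$)
$u{\left(a \right)} = 14 a$ ($u{\left(a \right)} = a 14 = 14 a$)
$g{\left(r \right)} = \left(6 + r\right)^{2}$ ($g{\left(r \right)} = \left(r + 6\right)^{2} = \left(6 + r\right)^{2}$)
$u{\left(-14 \right)} - g{\left(D{\left(0 \right)} \right)} = 14 \left(-14\right) - \left(6 + 2\right)^{2} = -196 - 8^{2} = -196 - 64 = -260$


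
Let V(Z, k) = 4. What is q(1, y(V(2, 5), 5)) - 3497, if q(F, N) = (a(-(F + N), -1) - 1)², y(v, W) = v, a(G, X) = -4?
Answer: -3472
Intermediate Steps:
q(F, N) = 25 (q(F, N) = (-4 - 1)² = (-5)² = 25)
q(1, y(V(2, 5), 5)) - 3497 = 25 - 3497 = -3472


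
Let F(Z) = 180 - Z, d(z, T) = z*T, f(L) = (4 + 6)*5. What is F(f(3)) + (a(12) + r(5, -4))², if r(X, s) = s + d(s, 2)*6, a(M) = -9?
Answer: 3851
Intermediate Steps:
f(L) = 50 (f(L) = 10*5 = 50)
d(z, T) = T*z
r(X, s) = 13*s (r(X, s) = s + (2*s)*6 = s + 12*s = 13*s)
F(f(3)) + (a(12) + r(5, -4))² = (180 - 1*50) + (-9 + 13*(-4))² = (180 - 50) + (-9 - 52)² = 130 + (-61)² = 130 + 3721 = 3851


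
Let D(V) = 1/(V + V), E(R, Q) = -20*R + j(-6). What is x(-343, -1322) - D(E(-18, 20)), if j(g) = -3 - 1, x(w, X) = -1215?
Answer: -865081/712 ≈ -1215.0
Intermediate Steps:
j(g) = -4
E(R, Q) = -4 - 20*R (E(R, Q) = -20*R - 4 = -4 - 20*R)
D(V) = 1/(2*V)
x(-343, -1322) - D(E(-18, 20)) = -1215 - 1/(2*(-4 - 20*(-18))) = -1215 - 1/(2*(-4 + 360)) = -1215 - 1/(2*356) = -1215 - 1*1/712 = -1215 - 1/712 = -865081/712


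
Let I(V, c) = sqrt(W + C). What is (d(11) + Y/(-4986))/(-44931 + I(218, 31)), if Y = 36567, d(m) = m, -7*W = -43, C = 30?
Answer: -638784027/7828885942996 - 2031*sqrt(1771)/7828885942996 ≈ -8.1604e-5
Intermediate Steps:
W = 43/7 (W = -1/7*(-43) = 43/7 ≈ 6.1429)
I(V, c) = sqrt(1771)/7 (I(V, c) = sqrt(43/7 + 30) = sqrt(253/7) = sqrt(1771)/7)
(d(11) + Y/(-4986))/(-44931 + I(218, 31)) = (11 + 36567/(-4986))/(-44931 + sqrt(1771)/7) = (11 + 36567*(-1/4986))/(-44931 + sqrt(1771)/7) = (11 - 4063/554)/(-44931 + sqrt(1771)/7) = 2031/(554*(-44931 + sqrt(1771)/7))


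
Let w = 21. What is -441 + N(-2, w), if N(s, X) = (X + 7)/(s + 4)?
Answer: -427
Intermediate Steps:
N(s, X) = (7 + X)/(4 + s)
-441 + N(-2, w) = -441 + (7 + 21)/(4 - 2) = -441 + 28/2 = -441 + (½)*28 = -441 + 14 = -427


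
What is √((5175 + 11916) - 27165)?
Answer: I*√10074 ≈ 100.37*I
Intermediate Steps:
√((5175 + 11916) - 27165) = √(17091 - 27165) = √(-10074) = I*√10074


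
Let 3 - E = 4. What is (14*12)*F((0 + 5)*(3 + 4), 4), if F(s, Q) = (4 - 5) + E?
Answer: -336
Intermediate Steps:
E = -1 (E = 3 - 1*4 = 3 - 4 = -1)
F(s, Q) = -2 (F(s, Q) = (4 - 5) - 1 = -1 - 1 = -2)
(14*12)*F((0 + 5)*(3 + 4), 4) = (14*12)*(-2) = 168*(-2) = -336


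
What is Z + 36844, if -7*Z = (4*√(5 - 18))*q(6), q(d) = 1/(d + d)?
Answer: 36844 - I*√13/21 ≈ 36844.0 - 0.17169*I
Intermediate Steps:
q(d) = 1/(2*d)
Z = -I*√13/21 (Z = -4*√(5 - 18)*(½)/6/7 = -4*√(-13)*(½)*(⅙)/7 = -4*(I*√13)/(7*12) = -4*I*√13/(7*12) = -I*√13/21 ≈ -0.17169*I)
Z + 36844 = -I*√13/21 + 36844 = 36844 - I*√13/21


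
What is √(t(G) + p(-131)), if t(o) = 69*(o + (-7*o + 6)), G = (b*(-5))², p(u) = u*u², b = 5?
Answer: I*√2506427 ≈ 1583.2*I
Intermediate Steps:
p(u) = u³
G = 625 (G = (5*(-5))² = (-25)² = 625)
t(o) = 414 - 414*o (t(o) = 69*(o + (6 - 7*o)) = 69*(6 - 6*o) = 414 - 414*o)
√(t(G) + p(-131)) = √((414 - 414*625) + (-131)³) = √((414 - 258750) - 2248091) = √(-258336 - 2248091) = √(-2506427) = I*√2506427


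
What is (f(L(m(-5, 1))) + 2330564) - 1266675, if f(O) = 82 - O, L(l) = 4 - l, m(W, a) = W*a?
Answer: 1063962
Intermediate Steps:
(f(L(m(-5, 1))) + 2330564) - 1266675 = ((82 - (4 - (-5))) + 2330564) - 1266675 = ((82 - (4 - 1*(-5))) + 2330564) - 1266675 = ((82 - (4 + 5)) + 2330564) - 1266675 = ((82 - 1*9) + 2330564) - 1266675 = ((82 - 9) + 2330564) - 1266675 = (73 + 2330564) - 1266675 = 2330637 - 1266675 = 1063962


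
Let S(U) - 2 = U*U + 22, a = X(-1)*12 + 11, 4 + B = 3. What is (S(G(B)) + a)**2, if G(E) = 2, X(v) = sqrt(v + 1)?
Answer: 1521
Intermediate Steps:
X(v) = sqrt(1 + v)
B = -1 (B = -4 + 3 = -1)
a = 11 (a = sqrt(1 - 1)*12 + 11 = sqrt(0)*12 + 11 = 0*12 + 11 = 0 + 11 = 11)
S(U) = 24 + U**2 (S(U) = 2 + (U*U + 22) = 2 + (U**2 + 22) = 2 + (22 + U**2) = 24 + U**2)
(S(G(B)) + a)**2 = ((24 + 2**2) + 11)**2 = ((24 + 4) + 11)**2 = (28 + 11)**2 = 39**2 = 1521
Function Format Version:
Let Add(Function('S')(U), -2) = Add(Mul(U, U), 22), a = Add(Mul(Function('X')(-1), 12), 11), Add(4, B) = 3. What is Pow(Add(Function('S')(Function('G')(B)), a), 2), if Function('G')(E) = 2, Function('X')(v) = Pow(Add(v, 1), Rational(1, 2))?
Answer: 1521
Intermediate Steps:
Function('X')(v) = Pow(Add(1, v), Rational(1, 2))
B = -1 (B = Add(-4, 3) = -1)
a = 11 (a = Add(Mul(Pow(Add(1, -1), Rational(1, 2)), 12), 11) = Add(Mul(Pow(0, Rational(1, 2)), 12), 11) = Add(Mul(0, 12), 11) = Add(0, 11) = 11)
Function('S')(U) = Add(24, Pow(U, 2)) (Function('S')(U) = Add(2, Add(Mul(U, U), 22)) = Add(2, Add(Pow(U, 2), 22)) = Add(2, Add(22, Pow(U, 2))) = Add(24, Pow(U, 2)))
Pow(Add(Function('S')(Function('G')(B)), a), 2) = Pow(Add(Add(24, Pow(2, 2)), 11), 2) = Pow(Add(Add(24, 4), 11), 2) = Pow(Add(28, 11), 2) = Pow(39, 2) = 1521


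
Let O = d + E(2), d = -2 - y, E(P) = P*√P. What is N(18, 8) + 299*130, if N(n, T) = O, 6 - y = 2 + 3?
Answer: 38867 + 2*√2 ≈ 38870.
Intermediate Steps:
E(P) = P^(3/2)
y = 1 (y = 6 - (2 + 3) = 6 - 1*5 = 6 - 5 = 1)
d = -3 (d = -2 - 1*1 = -2 - 1 = -3)
O = -3 + 2*√2 (O = -3 + 2^(3/2) = -3 + 2*√2 ≈ -0.17157)
N(n, T) = -3 + 2*√2
N(18, 8) + 299*130 = (-3 + 2*√2) + 299*130 = (-3 + 2*√2) + 38870 = 38867 + 2*√2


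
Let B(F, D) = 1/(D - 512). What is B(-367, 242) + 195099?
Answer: 52676729/270 ≈ 1.9510e+5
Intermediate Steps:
B(F, D) = 1/(-512 + D)
B(-367, 242) + 195099 = 1/(-512 + 242) + 195099 = 1/(-270) + 195099 = -1/270 + 195099 = 52676729/270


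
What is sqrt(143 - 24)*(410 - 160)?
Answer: 250*sqrt(119) ≈ 2727.2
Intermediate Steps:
sqrt(143 - 24)*(410 - 160) = sqrt(119)*250 = 250*sqrt(119)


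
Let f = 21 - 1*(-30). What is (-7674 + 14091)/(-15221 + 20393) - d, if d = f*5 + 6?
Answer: -447825/1724 ≈ -259.76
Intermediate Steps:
f = 51 (f = 21 + 30 = 51)
d = 261 (d = 51*5 + 6 = 255 + 6 = 261)
(-7674 + 14091)/(-15221 + 20393) - d = (-7674 + 14091)/(-15221 + 20393) - 1*261 = 6417/5172 - 261 = 6417*(1/5172) - 261 = 2139/1724 - 261 = -447825/1724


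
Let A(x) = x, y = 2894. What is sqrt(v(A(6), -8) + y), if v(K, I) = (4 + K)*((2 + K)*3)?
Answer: sqrt(3134) ≈ 55.982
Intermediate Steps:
v(K, I) = (4 + K)*(6 + 3*K)
sqrt(v(A(6), -8) + y) = sqrt((24 + 3*6**2 + 18*6) + 2894) = sqrt((24 + 3*36 + 108) + 2894) = sqrt((24 + 108 + 108) + 2894) = sqrt(240 + 2894) = sqrt(3134)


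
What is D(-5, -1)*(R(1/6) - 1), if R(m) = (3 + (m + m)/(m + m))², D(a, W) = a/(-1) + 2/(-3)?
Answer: 65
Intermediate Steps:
D(a, W) = -⅔ - a (D(a, W) = a*(-1) + 2*(-⅓) = -a - ⅔ = -⅔ - a)
R(m) = 16 (R(m) = (3 + (2*m)/((2*m)))² = (3 + (2*m)*(1/(2*m)))² = (3 + 1)² = 4² = 16)
D(-5, -1)*(R(1/6) - 1) = (-⅔ - 1*(-5))*(16 - 1) = (-⅔ + 5)*15 = (13/3)*15 = 65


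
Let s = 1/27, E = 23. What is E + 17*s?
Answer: 638/27 ≈ 23.630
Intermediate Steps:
s = 1/27 ≈ 0.037037
E + 17*s = 23 + 17*(1/27) = 23 + 17/27 = 638/27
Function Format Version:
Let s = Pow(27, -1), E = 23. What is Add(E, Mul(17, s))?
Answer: Rational(638, 27) ≈ 23.630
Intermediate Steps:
s = Rational(1, 27) ≈ 0.037037
Add(E, Mul(17, s)) = Add(23, Mul(17, Rational(1, 27))) = Add(23, Rational(17, 27)) = Rational(638, 27)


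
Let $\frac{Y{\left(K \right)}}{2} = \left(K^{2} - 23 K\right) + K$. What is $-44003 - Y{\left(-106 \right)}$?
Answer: $-71139$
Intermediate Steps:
$Y{\left(K \right)} = - 44 K + 2 K^{2}$ ($Y{\left(K \right)} = 2 \left(\left(K^{2} - 23 K\right) + K\right) = 2 \left(K^{2} - 22 K\right) = - 44 K + 2 K^{2}$)
$-44003 - Y{\left(-106 \right)} = -44003 - 2 \left(-106\right) \left(-22 - 106\right) = -44003 - 2 \left(-106\right) \left(-128\right) = -44003 - 27136 = -71139$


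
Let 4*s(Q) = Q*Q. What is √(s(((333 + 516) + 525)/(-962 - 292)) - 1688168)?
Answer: I*√294963413191/418 ≈ 1299.3*I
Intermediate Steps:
s(Q) = Q²/4 (s(Q) = (Q*Q)/4 = Q²/4)
√(s(((333 + 516) + 525)/(-962 - 292)) - 1688168) = √((((333 + 516) + 525)/(-962 - 292))²/4 - 1688168) = √(((849 + 525)/(-1254))²/4 - 1688168) = √((1374*(-1/1254))²/4 - 1688168) = √((-229/209)²/4 - 1688168) = √((¼)*(52441/43681) - 1688168) = √(52441/174724 - 1688168) = √(-294963413191/174724) = I*√294963413191/418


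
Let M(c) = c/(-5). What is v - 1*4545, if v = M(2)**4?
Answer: -2840609/625 ≈ -4545.0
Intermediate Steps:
M(c) = -c/5 (M(c) = c*(-1/5) = -c/5)
v = 16/625 (v = (-1/5*2)**4 = (-2/5)**4 = 16/625 ≈ 0.025600)
v - 1*4545 = 16/625 - 1*4545 = 16/625 - 4545 = -2840609/625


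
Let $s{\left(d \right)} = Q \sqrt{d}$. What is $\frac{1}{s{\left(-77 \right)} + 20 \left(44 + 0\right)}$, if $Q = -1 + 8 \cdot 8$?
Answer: $\frac{80}{98183} - \frac{63 i \sqrt{77}}{1080013} \approx 0.0008148 - 0.00051187 i$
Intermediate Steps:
$Q = 63$ ($Q = -1 + 64 = 63$)
$s{\left(d \right)} = 63 \sqrt{d}$
$\frac{1}{s{\left(-77 \right)} + 20 \left(44 + 0\right)} = \frac{1}{63 \sqrt{-77} + 20 \left(44 + 0\right)} = \frac{1}{63 i \sqrt{77} + 20 \cdot 44} = \frac{1}{63 i \sqrt{77} + 880} = \frac{1}{880 + 63 i \sqrt{77}}$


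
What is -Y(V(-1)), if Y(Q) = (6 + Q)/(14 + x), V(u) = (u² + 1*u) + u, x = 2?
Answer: -5/16 ≈ -0.31250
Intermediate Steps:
V(u) = u² + 2*u (V(u) = (u² + u) + u = (u + u²) + u = u² + 2*u)
Y(Q) = 3/8 + Q/16 (Y(Q) = (6 + Q)/(14 + 2) = (6 + Q)/16 = (6 + Q)*(1/16) = 3/8 + Q/16)
-Y(V(-1)) = -(3/8 + (-(2 - 1))/16) = -(3/8 + (-1*1)/16) = -(3/8 + (1/16)*(-1)) = -(3/8 - 1/16) = -1*5/16 = -5/16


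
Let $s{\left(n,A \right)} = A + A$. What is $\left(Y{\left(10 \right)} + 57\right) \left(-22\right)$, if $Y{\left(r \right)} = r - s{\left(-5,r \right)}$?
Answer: $-1034$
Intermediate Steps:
$s{\left(n,A \right)} = 2 A$
$Y{\left(r \right)} = - r$ ($Y{\left(r \right)} = r - 2 r = - r$)
$\left(Y{\left(10 \right)} + 57\right) \left(-22\right) = \left(\left(-1\right) 10 + 57\right) \left(-22\right) = \left(-10 + 57\right) \left(-22\right) = 47 \left(-22\right) = -1034$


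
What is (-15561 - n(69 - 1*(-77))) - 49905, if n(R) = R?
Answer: -65612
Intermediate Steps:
(-15561 - n(69 - 1*(-77))) - 49905 = (-15561 - (69 - 1*(-77))) - 49905 = (-15561 - (69 + 77)) - 49905 = (-15561 - 1*146) - 49905 = (-15561 - 146) - 49905 = -15707 - 49905 = -65612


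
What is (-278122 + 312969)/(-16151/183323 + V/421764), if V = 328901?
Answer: 384905235518412/7640458237 ≈ 50377.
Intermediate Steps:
(-278122 + 312969)/(-16151/183323 + V/421764) = (-278122 + 312969)/(-16151/183323 + 328901/421764) = 34847/(-16151*1/183323 + 328901*(1/421764)) = 34847/(-16151/183323 + 328901/421764) = 34847/(7640458237/11045577396) = 34847*(11045577396/7640458237) = 384905235518412/7640458237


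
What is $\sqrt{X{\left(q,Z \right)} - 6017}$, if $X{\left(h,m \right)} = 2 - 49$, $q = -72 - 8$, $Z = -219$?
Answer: $4 i \sqrt{379} \approx 77.872 i$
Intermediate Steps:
$q = -80$
$X{\left(h,m \right)} = -47$
$\sqrt{X{\left(q,Z \right)} - 6017} = \sqrt{-47 - 6017} = \sqrt{-6064} = 4 i \sqrt{379}$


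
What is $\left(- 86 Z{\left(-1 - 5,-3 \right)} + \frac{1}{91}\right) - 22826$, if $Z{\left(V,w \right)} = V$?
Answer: $- \frac{2030209}{91} \approx -22310.0$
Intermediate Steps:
$\left(- 86 Z{\left(-1 - 5,-3 \right)} + \frac{1}{91}\right) - 22826 = \left(- 86 \left(-1 - 5\right) + \frac{1}{91}\right) - 22826 = \left(\left(-86\right) \left(-6\right) + \frac{1}{91}\right) - 22826 = \left(516 + \frac{1}{91}\right) - 22826 = \frac{46957}{91} - 22826 = - \frac{2030209}{91}$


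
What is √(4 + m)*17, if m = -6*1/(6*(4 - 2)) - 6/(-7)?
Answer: 17*√854/14 ≈ 35.485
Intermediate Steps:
m = 5/14 (m = -6/(2*6) - 6*(-⅐) = -6/12 + 6/7 = -6*1/12 + 6/7 = -½ + 6/7 = 5/14 ≈ 0.35714)
√(4 + m)*17 = √(4 + 5/14)*17 = √(61/14)*17 = (√854/14)*17 = 17*√854/14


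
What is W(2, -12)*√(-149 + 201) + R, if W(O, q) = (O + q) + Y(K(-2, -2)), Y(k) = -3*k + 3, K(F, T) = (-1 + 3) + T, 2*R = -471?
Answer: -471/2 - 14*√13 ≈ -285.98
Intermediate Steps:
R = -471/2 (R = (½)*(-471) = -471/2 ≈ -235.50)
K(F, T) = 2 + T
Y(k) = 3 - 3*k
W(O, q) = 3 + O + q (W(O, q) = (O + q) + (3 - 3*(2 - 2)) = (O + q) + (3 - 3*0) = (O + q) + (3 + 0) = (O + q) + 3 = 3 + O + q)
W(2, -12)*√(-149 + 201) + R = (3 + 2 - 12)*√(-149 + 201) - 471/2 = -14*√13 - 471/2 = -471/2 - 14*√13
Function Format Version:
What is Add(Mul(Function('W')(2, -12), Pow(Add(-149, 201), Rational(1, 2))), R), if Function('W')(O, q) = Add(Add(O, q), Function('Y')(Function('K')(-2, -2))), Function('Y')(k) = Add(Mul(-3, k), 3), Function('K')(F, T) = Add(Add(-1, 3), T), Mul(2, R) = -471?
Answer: Add(Rational(-471, 2), Mul(-14, Pow(13, Rational(1, 2)))) ≈ -285.98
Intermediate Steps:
R = Rational(-471, 2) (R = Mul(Rational(1, 2), -471) = Rational(-471, 2) ≈ -235.50)
Function('K')(F, T) = Add(2, T)
Function('Y')(k) = Add(3, Mul(-3, k))
Function('W')(O, q) = Add(3, O, q) (Function('W')(O, q) = Add(Add(O, q), Add(3, Mul(-3, Add(2, -2)))) = Add(Add(O, q), Add(3, Mul(-3, 0))) = Add(Add(O, q), Add(3, 0)) = Add(Add(O, q), 3) = Add(3, O, q))
Add(Mul(Function('W')(2, -12), Pow(Add(-149, 201), Rational(1, 2))), R) = Add(Mul(Add(3, 2, -12), Pow(Add(-149, 201), Rational(1, 2))), Rational(-471, 2)) = Add(Mul(-7, Pow(52, Rational(1, 2))), Rational(-471, 2)) = Add(Mul(-7, Mul(2, Pow(13, Rational(1, 2)))), Rational(-471, 2)) = Add(Mul(-14, Pow(13, Rational(1, 2))), Rational(-471, 2)) = Add(Rational(-471, 2), Mul(-14, Pow(13, Rational(1, 2))))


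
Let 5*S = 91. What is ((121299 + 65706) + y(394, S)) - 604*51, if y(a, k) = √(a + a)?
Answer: 156201 + 2*√197 ≈ 1.5623e+5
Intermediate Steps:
S = 91/5 (S = (⅕)*91 = 91/5 ≈ 18.200)
y(a, k) = √2*√a (y(a, k) = √(2*a) = √2*√a)
((121299 + 65706) + y(394, S)) - 604*51 = ((121299 + 65706) + √2*√394) - 604*51 = (187005 + 2*√197) - 1*30804 = (187005 + 2*√197) - 30804 = 156201 + 2*√197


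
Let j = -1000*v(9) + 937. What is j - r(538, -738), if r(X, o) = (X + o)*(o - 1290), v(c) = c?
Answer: -413663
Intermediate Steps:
r(X, o) = (-1290 + o)*(X + o) (r(X, o) = (X + o)*(-1290 + o) = (-1290 + o)*(X + o))
j = -8063 (j = -1000*9 + 937 = -9000 + 937 = -8063)
j - r(538, -738) = -8063 - ((-738)² - 1290*538 - 1290*(-738) + 538*(-738)) = -8063 - (544644 - 694020 + 952020 - 397044) = -8063 - 1*405600 = -8063 - 405600 = -413663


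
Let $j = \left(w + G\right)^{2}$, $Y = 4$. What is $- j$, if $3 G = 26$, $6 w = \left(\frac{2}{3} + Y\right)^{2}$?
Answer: $- \frac{110224}{729} \approx -151.2$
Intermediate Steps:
$w = \frac{98}{27}$ ($w = \frac{\left(\frac{2}{3} + 4\right)^{2}}{6} = \frac{\left(\frac{14}{3}\right)^{2}}{6} = \frac{1}{6} \cdot \frac{196}{9} = \frac{98}{27} \approx 3.6296$)
$G = \frac{26}{3}$ ($G = \frac{1}{3} \cdot 26 = \frac{26}{3} \approx 8.6667$)
$j = \frac{110224}{729}$ ($j = \left(\frac{98}{27} + \frac{26}{3}\right)^{2} = \left(\frac{332}{27}\right)^{2} = \frac{110224}{729} \approx 151.2$)
$- j = \left(-1\right) \frac{110224}{729} = - \frac{110224}{729}$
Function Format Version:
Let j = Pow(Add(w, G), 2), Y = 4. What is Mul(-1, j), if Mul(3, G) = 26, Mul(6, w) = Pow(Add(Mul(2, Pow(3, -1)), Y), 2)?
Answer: Rational(-110224, 729) ≈ -151.20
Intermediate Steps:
w = Rational(98, 27) (w = Mul(Rational(1, 6), Pow(Add(Mul(2, Pow(3, -1)), 4), 2)) = Mul(Rational(1, 6), Pow(Add(Mul(2, Rational(1, 3)), 4), 2)) = Mul(Rational(1, 6), Pow(Add(Rational(2, 3), 4), 2)) = Mul(Rational(1, 6), Pow(Rational(14, 3), 2)) = Mul(Rational(1, 6), Rational(196, 9)) = Rational(98, 27) ≈ 3.6296)
G = Rational(26, 3) (G = Mul(Rational(1, 3), 26) = Rational(26, 3) ≈ 8.6667)
j = Rational(110224, 729) (j = Pow(Add(Rational(98, 27), Rational(26, 3)), 2) = Pow(Rational(332, 27), 2) = Rational(110224, 729) ≈ 151.20)
Mul(-1, j) = Mul(-1, Rational(110224, 729)) = Rational(-110224, 729)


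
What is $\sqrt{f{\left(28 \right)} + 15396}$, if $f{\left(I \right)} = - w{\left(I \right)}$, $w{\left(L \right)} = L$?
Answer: $2 \sqrt{3842} \approx 123.97$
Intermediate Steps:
$f{\left(I \right)} = - I$
$\sqrt{f{\left(28 \right)} + 15396} = \sqrt{\left(-1\right) 28 + 15396} = \sqrt{-28 + 15396} = \sqrt{15368} = 2 \sqrt{3842}$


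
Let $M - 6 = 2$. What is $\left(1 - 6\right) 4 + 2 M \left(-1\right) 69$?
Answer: $-1124$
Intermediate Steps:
$M = 8$ ($M = 6 + 2 = 8$)
$\left(1 - 6\right) 4 + 2 M \left(-1\right) 69 = \left(1 - 6\right) 4 + 2 \cdot 8 \left(-1\right) 69 = \left(-5\right) 4 + 16 \left(-1\right) 69 = -20 - 1104 = -1124$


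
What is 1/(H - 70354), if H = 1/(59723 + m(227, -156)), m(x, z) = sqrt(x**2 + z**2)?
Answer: -250935893766133/17654343865820769141 + sqrt(75865)/17654343865820769141 ≈ -1.4214e-5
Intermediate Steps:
H = 1/(59723 + sqrt(75865)) (H = 1/(59723 + sqrt(227**2 + (-156)**2)) = 1/(59723 + sqrt(51529 + 24336)) = 1/(59723 + sqrt(75865)) ≈ 1.6667e-5)
1/(H - 70354) = 1/((59723/3566760864 - sqrt(75865)/3566760864) - 70354) = 1/(-250935893766133/3566760864 - sqrt(75865)/3566760864)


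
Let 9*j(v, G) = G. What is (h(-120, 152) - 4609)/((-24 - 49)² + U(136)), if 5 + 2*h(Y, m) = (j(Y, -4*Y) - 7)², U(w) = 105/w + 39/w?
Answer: -541331/815499 ≈ -0.66380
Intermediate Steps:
j(v, G) = G/9
U(w) = 144/w
h(Y, m) = -5/2 + (-7 - 4*Y/9)²/2 (h(Y, m) = -5/2 + ((-4*Y)/9 - 7)²/2 = -5/2 + (-4*Y/9 - 7)²/2 = -5/2 + (-7 - 4*Y/9)²/2)
(h(-120, 152) - 4609)/((-24 - 49)² + U(136)) = ((-5/2 + (63 + 4*(-120))²/162) - 4609)/((-24 - 49)² + 144/136) = ((-5/2 + (63 - 480)²/162) - 4609)/((-73)² + 144*(1/136)) = ((-5/2 + (1/162)*(-417)²) - 4609)/(5329 + 18/17) = ((-5/2 + (1/162)*173889) - 4609)/(90611/17) = ((-5/2 + 19321/18) - 4609)*(17/90611) = (9638/9 - 4609)*(17/90611) = -31843/9*17/90611 = -541331/815499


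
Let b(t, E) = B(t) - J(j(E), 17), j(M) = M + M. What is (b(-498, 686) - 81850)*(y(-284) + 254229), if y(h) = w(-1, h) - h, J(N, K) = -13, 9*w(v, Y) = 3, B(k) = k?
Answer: -20955355300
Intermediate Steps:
w(v, Y) = 1/3 (w(v, Y) = (1/9)*3 = 1/3)
j(M) = 2*M
y(h) = 1/3 - h
b(t, E) = 13 + t (b(t, E) = t - 1*(-13) = t + 13 = 13 + t)
(b(-498, 686) - 81850)*(y(-284) + 254229) = ((13 - 498) - 81850)*((1/3 - 1*(-284)) + 254229) = (-485 - 81850)*((1/3 + 284) + 254229) = -82335*(853/3 + 254229) = -82335*763540/3 = -20955355300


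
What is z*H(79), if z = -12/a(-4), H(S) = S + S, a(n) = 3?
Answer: -632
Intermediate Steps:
H(S) = 2*S
z = -4 (z = -12/3 = -12*1/3 = -4)
z*H(79) = -8*79 = -4*158 = -632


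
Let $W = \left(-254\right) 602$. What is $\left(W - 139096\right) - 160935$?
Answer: $-452939$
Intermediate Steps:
$W = -152908$
$\left(W - 139096\right) - 160935 = \left(-152908 - 139096\right) - 160935 = -292004 - 160935 = -452939$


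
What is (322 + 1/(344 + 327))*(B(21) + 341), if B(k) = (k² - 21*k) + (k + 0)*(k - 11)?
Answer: 119050713/671 ≈ 1.7742e+5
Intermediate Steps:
B(k) = k² - 21*k + k*(-11 + k) (B(k) = (k² - 21*k) + k*(-11 + k) = k² - 21*k + k*(-11 + k))
(322 + 1/(344 + 327))*(B(21) + 341) = (322 + 1/(344 + 327))*(2*21*(-16 + 21) + 341) = (322 + 1/671)*(2*21*5 + 341) = (322 + 1/671)*(210 + 341) = (216063/671)*551 = 119050713/671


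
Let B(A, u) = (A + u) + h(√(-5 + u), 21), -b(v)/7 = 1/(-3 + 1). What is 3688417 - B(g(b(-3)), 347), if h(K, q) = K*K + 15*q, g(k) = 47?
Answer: 3687366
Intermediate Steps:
b(v) = 7/2 (b(v) = -7/(-3 + 1) = -7/(-2) = -7*(-½) = 7/2)
h(K, q) = K² + 15*q
B(A, u) = 310 + A + 2*u (B(A, u) = (A + u) + ((√(-5 + u))² + 15*21) = (A + u) + ((-5 + u) + 315) = (A + u) + (310 + u) = 310 + A + 2*u)
3688417 - B(g(b(-3)), 347) = 3688417 - (310 + 47 + 2*347) = 3688417 - (310 + 47 + 694) = 3688417 - 1*1051 = 3688417 - 1051 = 3687366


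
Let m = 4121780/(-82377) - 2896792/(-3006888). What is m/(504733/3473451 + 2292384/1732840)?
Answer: -42338405967880759392805/1266745884950421529443 ≈ -33.423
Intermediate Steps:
m = -506462574419/10320767199 (m = 4121780*(-1/82377) - 2896792*(-1/3006888) = -4121780/82377 + 362099/375861 = -506462574419/10320767199 ≈ -49.072)
m/(504733/3473451 + 2292384/1732840) = -506462574419/(10320767199*(504733/3473451 + 2292384/1732840)) = -506462574419/(10320767199*(504733*(1/3473451) + 2292384*(1/1732840))) = -506462574419/(10320767199*(504733/3473451 + 286548/216605)) = -506462574419/(10320767199*1104638128613/752366853855) = -506462574419/10320767199*752366853855/1104638128613 = -42338405967880759392805/1266745884950421529443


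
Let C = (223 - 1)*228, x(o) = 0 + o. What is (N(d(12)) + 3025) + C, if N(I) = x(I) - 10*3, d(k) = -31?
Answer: 53580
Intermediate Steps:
x(o) = o
C = 50616 (C = 222*228 = 50616)
N(I) = -30 + I (N(I) = I - 10*3 = I - 30 = -30 + I)
(N(d(12)) + 3025) + C = ((-30 - 31) + 3025) + 50616 = (-61 + 3025) + 50616 = 2964 + 50616 = 53580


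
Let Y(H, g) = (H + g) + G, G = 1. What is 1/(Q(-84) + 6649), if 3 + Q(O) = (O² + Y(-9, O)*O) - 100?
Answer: 1/21330 ≈ 4.6882e-5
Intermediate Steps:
Y(H, g) = 1 + H + g (Y(H, g) = (H + g) + 1 = 1 + H + g)
Q(O) = -103 + O² + O*(-8 + O) (Q(O) = -3 + ((O² + (1 - 9 + O)*O) - 100) = -3 + ((O² + (-8 + O)*O) - 100) = -3 + ((O² + O*(-8 + O)) - 100) = -3 + (-100 + O² + O*(-8 + O)) = -103 + O² + O*(-8 + O))
1/(Q(-84) + 6649) = 1/((-103 + (-84)² - 84*(-8 - 84)) + 6649) = 1/((-103 + 7056 - 84*(-92)) + 6649) = 1/((-103 + 7056 + 7728) + 6649) = 1/(14681 + 6649) = 1/21330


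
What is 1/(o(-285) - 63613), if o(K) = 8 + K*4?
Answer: -1/64745 ≈ -1.5445e-5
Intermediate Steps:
o(K) = 8 + 4*K
1/(o(-285) - 63613) = 1/((8 + 4*(-285)) - 63613) = 1/((8 - 1140) - 63613) = 1/(-1132 - 63613) = 1/(-64745) = -1/64745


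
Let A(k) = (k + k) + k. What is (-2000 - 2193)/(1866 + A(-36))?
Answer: -4193/1758 ≈ -2.3851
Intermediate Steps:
A(k) = 3*k (A(k) = 2*k + k = 3*k)
(-2000 - 2193)/(1866 + A(-36)) = (-2000 - 2193)/(1866 + 3*(-36)) = -4193/(1866 - 108) = -4193/1758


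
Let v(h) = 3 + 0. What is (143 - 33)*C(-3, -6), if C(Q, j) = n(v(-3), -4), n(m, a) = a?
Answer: -440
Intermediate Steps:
v(h) = 3
C(Q, j) = -4
(143 - 33)*C(-3, -6) = (143 - 33)*(-4) = 110*(-4) = -440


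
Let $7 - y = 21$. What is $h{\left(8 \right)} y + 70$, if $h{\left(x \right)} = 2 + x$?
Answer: $-70$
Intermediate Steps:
$y = -14$ ($y = 7 - 21 = -14$)
$h{\left(8 \right)} y + 70 = \left(2 + 8\right) \left(-14\right) + 70 = 10 \left(-14\right) + 70 = -140 + 70 = -70$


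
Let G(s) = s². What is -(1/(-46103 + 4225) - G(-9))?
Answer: 3392119/41878 ≈ 81.000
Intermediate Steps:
-(1/(-46103 + 4225) - G(-9)) = -(1/(-46103 + 4225) - 1*(-9)²) = -(1/(-41878) - 1*81) = -(-1/41878 - 81) = -1*(-3392119/41878) = 3392119/41878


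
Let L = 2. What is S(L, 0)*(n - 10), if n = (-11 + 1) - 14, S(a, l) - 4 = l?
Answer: -136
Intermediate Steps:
S(a, l) = 4 + l
n = -24 (n = -10 - 14 = -24)
S(L, 0)*(n - 10) = (4 + 0)*(-24 - 10) = 4*(-34) = -136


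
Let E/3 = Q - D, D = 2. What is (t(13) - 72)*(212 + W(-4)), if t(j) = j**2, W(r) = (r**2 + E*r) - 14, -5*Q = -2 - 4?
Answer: 108446/5 ≈ 21689.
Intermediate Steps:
Q = 6/5 (Q = -(-2 - 4)/5 = -1/5*(-6) = 6/5 ≈ 1.2000)
E = -12/5 (E = 3*(6/5 - 1*2) = 3*(6/5 - 2) = 3*(-4/5) = -12/5 ≈ -2.4000)
W(r) = -14 + r**2 - 12*r/5 (W(r) = (r**2 - 12*r/5) - 14 = -14 + r**2 - 12*r/5)
(t(13) - 72)*(212 + W(-4)) = (13**2 - 72)*(212 + (-14 + (-4)**2 - 12/5*(-4))) = (169 - 72)*(212 + (-14 + 16 + 48/5)) = 97*(212 + 58/5) = 97*(1118/5) = 108446/5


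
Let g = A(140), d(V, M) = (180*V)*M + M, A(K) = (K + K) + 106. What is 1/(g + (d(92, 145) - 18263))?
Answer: 1/2383468 ≈ 4.1956e-7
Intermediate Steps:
A(K) = 106 + 2*K (A(K) = 2*K + 106 = 106 + 2*K)
d(V, M) = M + 180*M*V (d(V, M) = 180*M*V + M = M + 180*M*V)
g = 386 (g = 106 + 2*140 = 106 + 280 = 386)
1/(g + (d(92, 145) - 18263)) = 1/(386 + (145*(1 + 180*92) - 18263)) = 1/(386 + (145*(1 + 16560) - 18263)) = 1/(386 + (145*16561 - 18263)) = 1/(386 + (2401345 - 18263)) = 1/(386 + 2383082) = 1/2383468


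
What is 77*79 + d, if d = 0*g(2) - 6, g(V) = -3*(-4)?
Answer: 6077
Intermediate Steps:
g(V) = 12
d = -6 (d = 0*12 - 6 = 0 - 6 = -6)
77*79 + d = 77*79 - 6 = 6083 - 6 = 6077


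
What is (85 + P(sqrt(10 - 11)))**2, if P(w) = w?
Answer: (85 + I)**2 ≈ 7224.0 + 170.0*I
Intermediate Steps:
(85 + P(sqrt(10 - 11)))**2 = (85 + sqrt(10 - 11))**2 = (85 + sqrt(-1))**2 = (85 + I)**2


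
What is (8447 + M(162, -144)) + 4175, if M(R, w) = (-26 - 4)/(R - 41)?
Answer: 1527232/121 ≈ 12622.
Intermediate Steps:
M(R, w) = -30/(-41 + R)
(8447 + M(162, -144)) + 4175 = (8447 - 30/(-41 + 162)) + 4175 = (8447 - 30/121) + 4175 = 1022057/121 + 4175 = 1527232/121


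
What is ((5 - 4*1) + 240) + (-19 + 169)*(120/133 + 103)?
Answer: 2104903/133 ≈ 15826.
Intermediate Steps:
((5 - 4*1) + 240) + (-19 + 169)*(120/133 + 103) = ((5 - 4) + 240) + 150*(120*(1/133) + 103) = (1 + 240) + 150*(120/133 + 103) = 241 + 150*(13819/133) = 241 + 2072850/133 = 2104903/133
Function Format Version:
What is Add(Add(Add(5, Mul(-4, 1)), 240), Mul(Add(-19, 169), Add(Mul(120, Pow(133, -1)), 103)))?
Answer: Rational(2104903, 133) ≈ 15826.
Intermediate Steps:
Add(Add(Add(5, Mul(-4, 1)), 240), Mul(Add(-19, 169), Add(Mul(120, Pow(133, -1)), 103))) = Add(Add(Add(5, -4), 240), Mul(150, Add(Mul(120, Rational(1, 133)), 103))) = Add(Add(1, 240), Mul(150, Add(Rational(120, 133), 103))) = Add(241, Mul(150, Rational(13819, 133))) = Add(241, Rational(2072850, 133)) = Rational(2104903, 133)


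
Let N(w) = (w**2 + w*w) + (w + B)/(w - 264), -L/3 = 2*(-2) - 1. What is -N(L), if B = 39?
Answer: -37332/83 ≈ -449.78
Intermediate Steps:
L = 15 (L = -3*(2*(-2) - 1) = -3*(-4 - 1) = -3*(-5) = 15)
N(w) = 2*w**2 + (39 + w)/(-264 + w) (N(w) = (w**2 + w*w) + (w + 39)/(w - 264) = (w**2 + w**2) + (39 + w)/(-264 + w) = 2*w**2 + (39 + w)/(-264 + w))
-N(L) = -(39 + 15 - 528*15**2 + 2*15**3)/(-264 + 15) = -(39 + 15 - 528*225 + 2*3375)/(-249) = -(-1)*(39 + 15 - 118800 + 6750)/249 = -(-1)*(-111996)/249 = -1*37332/83 = -37332/83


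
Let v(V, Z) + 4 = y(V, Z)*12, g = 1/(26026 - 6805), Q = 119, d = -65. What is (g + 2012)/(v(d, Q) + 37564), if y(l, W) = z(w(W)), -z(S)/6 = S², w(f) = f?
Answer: -38672653/18875637072 ≈ -0.0020488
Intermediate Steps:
z(S) = -6*S²
y(l, W) = -6*W²
g = 1/19221 ≈ 5.2026e-5
v(V, Z) = -4 - 72*Z² (v(V, Z) = -4 - 6*Z²*12 = -4 - 72*Z²)
(g + 2012)/(v(d, Q) + 37564) = (1/19221 + 2012)/((-4 - 72*119²) + 37564) = 38672653/(19221*((-4 - 72*14161) + 37564)) = 38672653/(19221*((-4 - 1019592) + 37564)) = 38672653/(19221*(-1019596 + 37564)) = (38672653/19221)/(-982032) = (38672653/19221)*(-1/982032) = -38672653/18875637072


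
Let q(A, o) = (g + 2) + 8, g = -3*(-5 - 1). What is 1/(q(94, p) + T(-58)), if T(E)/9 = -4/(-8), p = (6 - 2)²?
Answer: 2/65 ≈ 0.030769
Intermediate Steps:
g = 18 (g = -3*(-6) = 18)
p = 16 (p = 4² = 16)
q(A, o) = 28 (q(A, o) = (18 + 2) + 8 = 20 + 8 = 28)
T(E) = 9/2 (T(E) = 9*(-4/(-8)) = 9*(-4*(-⅛)) = 9*(½) = 9/2)
1/(q(94, p) + T(-58)) = 1/(28 + 9/2) = 1/(65/2) = 2/65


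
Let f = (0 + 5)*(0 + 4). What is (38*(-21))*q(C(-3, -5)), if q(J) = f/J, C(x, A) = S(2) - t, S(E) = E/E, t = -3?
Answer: -3990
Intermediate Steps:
f = 20 (f = 5*4 = 20)
S(E) = 1
C(x, A) = 4 (C(x, A) = 1 - 1*(-3) = 1 + 3 = 4)
q(J) = 20/J
(38*(-21))*q(C(-3, -5)) = (38*(-21))*(20/4) = -15960/4 = -798*5 = -3990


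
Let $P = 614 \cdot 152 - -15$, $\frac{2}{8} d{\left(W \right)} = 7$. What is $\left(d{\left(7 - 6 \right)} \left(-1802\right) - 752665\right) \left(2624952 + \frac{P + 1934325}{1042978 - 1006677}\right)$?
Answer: $- \frac{76529729546296620}{36301} \approx -2.1082 \cdot 10^{12}$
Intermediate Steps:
$d{\left(W \right)} = 28$ ($d{\left(W \right)} = 4 \cdot 7 = 28$)
$P = 93343$ ($P = 93328 + \left(-243 + 258\right) = 93328 + 15 = 93343$)
$\left(d{\left(7 - 6 \right)} \left(-1802\right) - 752665\right) \left(2624952 + \frac{P + 1934325}{1042978 - 1006677}\right) = \left(28 \left(-1802\right) - 752665\right) \left(2624952 + \frac{93343 + 1934325}{1042978 - 1006677}\right) = \left(-50456 - 752665\right) \left(2624952 + \frac{2027668}{36301}\right) = - 803121 \left(2624952 + 2027668 \cdot \frac{1}{36301}\right) = - 803121 \left(2624952 + \frac{2027668}{36301}\right) = \left(-803121\right) \frac{95290410220}{36301} = - \frac{76529729546296620}{36301}$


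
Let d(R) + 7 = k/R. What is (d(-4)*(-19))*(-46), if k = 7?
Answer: -15295/2 ≈ -7647.5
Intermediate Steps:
d(R) = -7 + 7/R
(d(-4)*(-19))*(-46) = ((-7 + 7/(-4))*(-19))*(-46) = ((-7 + 7*(-¼))*(-19))*(-46) = ((-7 - 7/4)*(-19))*(-46) = -35/4*(-19)*(-46) = (665/4)*(-46) = -15295/2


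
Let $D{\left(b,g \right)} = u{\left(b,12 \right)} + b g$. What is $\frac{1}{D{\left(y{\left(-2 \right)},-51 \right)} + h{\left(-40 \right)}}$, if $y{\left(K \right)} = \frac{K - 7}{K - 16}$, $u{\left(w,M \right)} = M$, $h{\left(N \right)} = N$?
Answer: $- \frac{2}{107} \approx -0.018692$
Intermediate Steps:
$y{\left(K \right)} = \frac{-7 + K}{-16 + K}$
$D{\left(b,g \right)} = 12 + b g$
$\frac{1}{D{\left(y{\left(-2 \right)},-51 \right)} + h{\left(-40 \right)}} = \frac{1}{\left(12 + \frac{-7 - 2}{-16 - 2} \left(-51\right)\right) - 40} = \frac{1}{\left(12 + \frac{1}{-18} \left(-9\right) \left(-51\right)\right) - 40} = \frac{1}{\left(12 + \left(- \frac{1}{18}\right) \left(-9\right) \left(-51\right)\right) - 40} = \frac{1}{\left(12 + \frac{1}{2} \left(-51\right)\right) - 40} = \frac{1}{\left(12 - \frac{51}{2}\right) - 40} = \frac{1}{- \frac{27}{2} - 40} = \frac{1}{- \frac{107}{2}} = - \frac{2}{107}$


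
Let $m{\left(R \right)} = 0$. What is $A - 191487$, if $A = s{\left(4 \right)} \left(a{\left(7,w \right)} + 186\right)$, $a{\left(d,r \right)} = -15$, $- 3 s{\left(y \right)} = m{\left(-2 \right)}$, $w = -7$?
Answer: $-191487$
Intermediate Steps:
$s{\left(y \right)} = 0$ ($s{\left(y \right)} = \left(- \frac{1}{3}\right) 0 = 0$)
$A = 0$ ($A = 0 \left(-15 + 186\right) = 0 \cdot 171 = 0$)
$A - 191487 = 0 - 191487 = -191487$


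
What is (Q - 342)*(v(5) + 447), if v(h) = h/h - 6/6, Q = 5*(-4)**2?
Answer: -117114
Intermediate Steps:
Q = 80 (Q = 5*16 = 80)
v(h) = 0 (v(h) = 1 - 6*1/6 = 1 - 1 = 0)
(Q - 342)*(v(5) + 447) = (80 - 342)*(0 + 447) = -262*447 = -117114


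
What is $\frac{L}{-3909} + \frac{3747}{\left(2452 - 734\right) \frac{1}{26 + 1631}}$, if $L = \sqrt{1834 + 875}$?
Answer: $\frac{6208779}{1718} - \frac{\sqrt{301}}{1303} \approx 3613.9$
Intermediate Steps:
$L = 3 \sqrt{301}$ ($L = \sqrt{2709} = 3 \sqrt{301} \approx 52.048$)
$\frac{L}{-3909} + \frac{3747}{\left(2452 - 734\right) \frac{1}{26 + 1631}} = \frac{3 \sqrt{301}}{-3909} + \frac{3747}{\left(2452 - 734\right) \frac{1}{26 + 1631}} = 3 \sqrt{301} \left(- \frac{1}{3909}\right) + \frac{3747}{1718 \cdot \frac{1}{1657}} = - \frac{\sqrt{301}}{1303} + \frac{3747}{1718 \cdot \frac{1}{1657}} = - \frac{\sqrt{301}}{1303} + \frac{3747}{\frac{1718}{1657}} = - \frac{\sqrt{301}}{1303} + 3747 \cdot \frac{1657}{1718} = - \frac{\sqrt{301}}{1303} + \frac{6208779}{1718} = \frac{6208779}{1718} - \frac{\sqrt{301}}{1303}$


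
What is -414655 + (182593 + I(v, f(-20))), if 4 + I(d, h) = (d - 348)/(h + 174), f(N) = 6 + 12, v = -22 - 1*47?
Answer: -14852363/64 ≈ -2.3207e+5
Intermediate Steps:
v = -69 (v = -22 - 47 = -69)
f(N) = 18
I(d, h) = -4 + (-348 + d)/(174 + h) (I(d, h) = -4 + (d - 348)/(h + 174) = -4 + (-348 + d)/(174 + h))
-414655 + (182593 + I(v, f(-20))) = -414655 + (182593 + (-1044 - 69 - 4*18)/(174 + 18)) = -414655 + (182593 + (-1044 - 69 - 72)/192) = -414655 + (182593 + (1/192)*(-1185)) = -414655 + (182593 - 395/64) = -414655 + 11685557/64 = -14852363/64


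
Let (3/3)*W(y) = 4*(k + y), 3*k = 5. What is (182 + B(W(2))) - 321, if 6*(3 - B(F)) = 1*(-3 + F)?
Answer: -2483/18 ≈ -137.94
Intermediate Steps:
k = 5/3 (k = (⅓)*5 = 5/3 ≈ 1.6667)
W(y) = 20/3 + 4*y (W(y) = 4*(5/3 + y) = 20/3 + 4*y)
B(F) = 7/2 - F/6 (B(F) = 3 - (-3 + F)/6 = 3 + (½ - F/6) = 7/2 - F/6)
(182 + B(W(2))) - 321 = (182 + (7/2 - (20/3 + 4*2)/6)) - 321 = (182 + (7/2 - (20/3 + 8)/6)) - 321 = (182 + (7/2 - ⅙*44/3)) - 321 = (182 + (7/2 - 22/9)) - 321 = (182 + 19/18) - 321 = 3295/18 - 321 = -2483/18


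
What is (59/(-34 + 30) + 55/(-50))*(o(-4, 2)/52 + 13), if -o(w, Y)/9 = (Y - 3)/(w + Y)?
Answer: -425731/2080 ≈ -204.68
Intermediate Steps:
o(w, Y) = -9*(-3 + Y)/(Y + w) (o(w, Y) = -9*(Y - 3)/(w + Y) = -9*(-3 + Y)/(Y + w))
(59/(-34 + 30) + 55/(-50))*(o(-4, 2)/52 + 13) = (59/(-34 + 30) + 55/(-50))*((9*(3 - 1*2)/(2 - 4))/52 + 13) = (59/(-4) + 55*(-1/50))*((9*(3 - 2)/(-2))*(1/52) + 13) = (59*(-¼) - 11/10)*((9*(-½)*1)*(1/52) + 13) = (-59/4 - 11/10)*(-9/2*1/52 + 13) = -317*(-9/104 + 13)/20 = -317/20*1343/104 = -425731/2080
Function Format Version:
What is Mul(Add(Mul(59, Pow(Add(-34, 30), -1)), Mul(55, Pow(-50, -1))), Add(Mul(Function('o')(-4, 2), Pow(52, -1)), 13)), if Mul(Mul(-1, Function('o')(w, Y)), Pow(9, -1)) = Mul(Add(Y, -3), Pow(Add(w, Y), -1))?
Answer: Rational(-425731, 2080) ≈ -204.68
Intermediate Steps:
Function('o')(w, Y) = Mul(-9, Pow(Add(Y, w), -1), Add(-3, Y)) (Function('o')(w, Y) = Mul(-9, Mul(Add(Y, -3), Pow(Add(w, Y), -1))) = Mul(-9, Mul(Add(-3, Y), Pow(Add(Y, w), -1))) = Mul(-9, Mul(Pow(Add(Y, w), -1), Add(-3, Y))) = Mul(-9, Pow(Add(Y, w), -1), Add(-3, Y)))
Mul(Add(Mul(59, Pow(Add(-34, 30), -1)), Mul(55, Pow(-50, -1))), Add(Mul(Function('o')(-4, 2), Pow(52, -1)), 13)) = Mul(Add(Mul(59, Pow(Add(-34, 30), -1)), Mul(55, Pow(-50, -1))), Add(Mul(Mul(9, Pow(Add(2, -4), -1), Add(3, Mul(-1, 2))), Pow(52, -1)), 13)) = Mul(Add(Mul(59, Pow(-4, -1)), Mul(55, Rational(-1, 50))), Add(Mul(Mul(9, Pow(-2, -1), Add(3, -2)), Rational(1, 52)), 13)) = Mul(Add(Mul(59, Rational(-1, 4)), Rational(-11, 10)), Add(Mul(Mul(9, Rational(-1, 2), 1), Rational(1, 52)), 13)) = Mul(Add(Rational(-59, 4), Rational(-11, 10)), Add(Mul(Rational(-9, 2), Rational(1, 52)), 13)) = Mul(Rational(-317, 20), Add(Rational(-9, 104), 13)) = Mul(Rational(-317, 20), Rational(1343, 104)) = Rational(-425731, 2080)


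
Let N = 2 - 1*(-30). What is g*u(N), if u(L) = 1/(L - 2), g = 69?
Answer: 23/10 ≈ 2.3000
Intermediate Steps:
N = 32 (N = 2 + 30 = 32)
u(L) = 1/(-2 + L)
g*u(N) = 69/(-2 + 32) = 69/30 = 69*(1/30) = 23/10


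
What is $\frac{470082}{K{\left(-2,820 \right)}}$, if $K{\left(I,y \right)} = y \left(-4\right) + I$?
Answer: $- \frac{78347}{547} \approx -143.23$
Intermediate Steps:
$K{\left(I,y \right)} = I - 4 y$ ($K{\left(I,y \right)} = - 4 y + I = I - 4 y$)
$\frac{470082}{K{\left(-2,820 \right)}} = \frac{470082}{-2 - 3280} = \frac{470082}{-3282} = 470082 \left(- \frac{1}{3282}\right) = - \frac{78347}{547}$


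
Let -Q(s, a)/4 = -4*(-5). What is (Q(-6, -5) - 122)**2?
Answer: 40804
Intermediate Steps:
Q(s, a) = -80 (Q(s, a) = -(-16)*(-5) = -4*20 = -80)
(Q(-6, -5) - 122)**2 = (-80 - 122)**2 = (-202)**2 = 40804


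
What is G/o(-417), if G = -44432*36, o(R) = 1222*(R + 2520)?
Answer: -266592/428311 ≈ -0.62243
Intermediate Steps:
o(R) = 3079440 + 1222*R (o(R) = 1222*(2520 + R) = 3079440 + 1222*R)
G = -1599552
G/o(-417) = -1599552/(3079440 + 1222*(-417)) = -1599552/(3079440 - 509574) = -1599552/2569866 = -1599552*1/2569866 = -266592/428311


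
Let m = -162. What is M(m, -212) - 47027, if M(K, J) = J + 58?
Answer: -47181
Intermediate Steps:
M(K, J) = 58 + J
M(m, -212) - 47027 = (58 - 212) - 47027 = -154 - 47027 = -47181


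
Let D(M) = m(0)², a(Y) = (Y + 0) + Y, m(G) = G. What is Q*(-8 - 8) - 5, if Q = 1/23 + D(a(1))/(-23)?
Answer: -131/23 ≈ -5.6956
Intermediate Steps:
a(Y) = 2*Y (a(Y) = Y + Y = 2*Y)
D(M) = 0 (D(M) = 0² = 0)
Q = 1/23 (Q = 1/23 + 0/(-23) = 1*(1/23) + 0*(-1/23) = 1/23 + 0 = 1/23 ≈ 0.043478)
Q*(-8 - 8) - 5 = (-8 - 8)/23 - 5 = (1/23)*(-16) - 5 = -16/23 - 5 = -131/23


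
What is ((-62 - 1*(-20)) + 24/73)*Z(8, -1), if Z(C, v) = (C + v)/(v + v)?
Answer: 10647/73 ≈ 145.85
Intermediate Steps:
Z(C, v) = (C + v)/(2*v) (Z(C, v) = (C + v)/((2*v)) = (C + v)*(1/(2*v)) = (C + v)/(2*v))
((-62 - 1*(-20)) + 24/73)*Z(8, -1) = ((-62 - 1*(-20)) + 24/73)*((1/2)*(8 - 1)/(-1)) = ((-62 + 20) + 24*(1/73))*((1/2)*(-1)*7) = (-42 + 24/73)*(-7/2) = -3042/73*(-7/2) = 10647/73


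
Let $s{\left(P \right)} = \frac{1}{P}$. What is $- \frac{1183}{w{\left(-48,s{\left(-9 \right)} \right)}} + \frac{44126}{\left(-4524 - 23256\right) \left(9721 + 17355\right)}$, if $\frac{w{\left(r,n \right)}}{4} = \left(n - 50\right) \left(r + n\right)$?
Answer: $- \frac{9013722099259}{73443132036120} \approx -0.12273$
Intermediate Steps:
$w{\left(r,n \right)} = 4 \left(-50 + n\right) \left(n + r\right)$ ($w{\left(r,n \right)} = 4 \left(n - 50\right) \left(r + n\right) = 4 \left(-50 + n\right) \left(n + r\right)$)
$- \frac{1183}{w{\left(-48,s{\left(-9 \right)} \right)}} + \frac{44126}{\left(-4524 - 23256\right) \left(9721 + 17355\right)} = - \frac{1183}{- \frac{200}{-9} - -9600 + 4 \left(\frac{1}{-9}\right)^{2} + 4 \frac{1}{-9} \left(-48\right)} + \frac{44126}{\left(-4524 - 23256\right) \left(9721 + 17355\right)} = - \frac{1183}{\left(-200\right) \left(- \frac{1}{9}\right) + 9600 + 4 \left(- \frac{1}{9}\right)^{2} + 4 \left(- \frac{1}{9}\right) \left(-48\right)} + \frac{44126}{\left(-27780\right) 27076} = - \frac{1183}{\frac{200}{9} + 9600 + 4 \cdot \frac{1}{81} + \frac{64}{3}} + \frac{44126}{-752171280} = - \frac{1183}{\frac{200}{9} + 9600 + \frac{4}{81} + \frac{64}{3}} + 44126 \left(- \frac{1}{752171280}\right) = - \frac{1183}{\frac{781132}{81}} - \frac{22063}{376085640} = \left(-1183\right) \frac{81}{781132} - \frac{22063}{376085640} = - \frac{95823}{781132} - \frac{22063}{376085640} = - \frac{9013722099259}{73443132036120}$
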